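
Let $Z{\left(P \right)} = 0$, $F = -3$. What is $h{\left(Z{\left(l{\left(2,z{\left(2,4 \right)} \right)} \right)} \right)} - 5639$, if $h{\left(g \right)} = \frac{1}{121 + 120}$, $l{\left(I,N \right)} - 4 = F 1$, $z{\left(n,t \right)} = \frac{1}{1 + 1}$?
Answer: $- \frac{1358998}{241} \approx -5639.0$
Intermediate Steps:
$z{\left(n,t \right)} = \frac{1}{2}$
$l{\left(I,N \right)} = 1$ ($l{\left(I,N \right)} = 4 - 3 = 1$)
$h{\left(g \right)} = \frac{1}{241}$
$h{\left(Z{\left(l{\left(2,z{\left(2,4 \right)} \right)} \right)} \right)} - 5639 = \frac{1}{241} - 5639 = - \frac{1358998}{241}$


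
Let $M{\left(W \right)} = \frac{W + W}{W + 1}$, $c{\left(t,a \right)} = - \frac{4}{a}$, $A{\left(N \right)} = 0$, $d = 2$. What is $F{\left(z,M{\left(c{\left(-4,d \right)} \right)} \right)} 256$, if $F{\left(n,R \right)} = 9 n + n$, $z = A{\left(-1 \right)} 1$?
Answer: $0$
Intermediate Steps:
$M{\left(W \right)} = \frac{2 W}{1 + W}$
$z = 0$ ($z = 0 \cdot 1 = 0$)
$F{\left(n,R \right)} = 10 n$
$F{\left(z,M{\left(c{\left(-4,d \right)} \right)} \right)} 256 = 10 \cdot 0 \cdot 256 = 0 \cdot 256 = 0$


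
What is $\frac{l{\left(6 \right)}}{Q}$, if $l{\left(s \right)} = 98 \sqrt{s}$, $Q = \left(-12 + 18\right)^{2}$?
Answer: $\frac{49 \sqrt{6}}{18} \approx 6.6681$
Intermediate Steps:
$Q = 36$ ($Q = 6^{2} = 36$)
$\frac{l{\left(6 \right)}}{Q} = \frac{98 \sqrt{6}}{36} = 98 \sqrt{6} \cdot \frac{1}{36} = \frac{49 \sqrt{6}}{18}$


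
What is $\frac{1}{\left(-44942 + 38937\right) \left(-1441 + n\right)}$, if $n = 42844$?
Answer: $- \frac{1}{248625015} \approx -4.0221 \cdot 10^{-9}$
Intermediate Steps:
$\frac{1}{\left(-44942 + 38937\right) \left(-1441 + n\right)} = \frac{1}{\left(-44942 + 38937\right) \left(-1441 + 42844\right)} = \frac{1}{\left(-6005\right) 41403} = \frac{1}{-248625015} = - \frac{1}{248625015}$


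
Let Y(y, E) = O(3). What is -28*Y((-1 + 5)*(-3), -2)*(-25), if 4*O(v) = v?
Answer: 525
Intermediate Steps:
O(v) = v/4
Y(y, E) = 3/4 (Y(y, E) = (1/4)*3 = 3/4)
-28*Y((-1 + 5)*(-3), -2)*(-25) = -28*3/4*(-25) = -21*(-25) = 525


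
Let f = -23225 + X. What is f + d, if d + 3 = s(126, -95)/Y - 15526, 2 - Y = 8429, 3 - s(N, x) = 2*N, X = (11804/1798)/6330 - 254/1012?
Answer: -156730914262795781/4044228283590 ≈ -38754.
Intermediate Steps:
X = -359864339/1439739510 (X = (11804*(1/1798))*(1/6330) - 254*1/1012 = (5902/899)*(1/6330) - 127/506 = 2951/2845335 - 127/506 = -359864339/1439739510 ≈ -0.24995)
s(N, x) = 3 - 2*N
Y = -8427 (Y = 2 - 1*8429 = 2 - 8429 = -8427)
f = -33438309984089/1439739510 (f = -23225 - 359864339/1439739510 = -33438309984089/1439739510 ≈ -23225.)
d = -43620878/2809 (d = -3 + ((3 - 2*126)/(-8427) - 15526) = -3 + ((3 - 252)*(-1/8427) - 15526) = -3 + (-249*(-1/8427) - 15526) = -3 + (83/2809 - 15526) = -3 - 43612451/2809 = -43620878/2809 ≈ -15529.)
f + d = -33438309984089/1439739510 - 43620878/2809 = -156730914262795781/4044228283590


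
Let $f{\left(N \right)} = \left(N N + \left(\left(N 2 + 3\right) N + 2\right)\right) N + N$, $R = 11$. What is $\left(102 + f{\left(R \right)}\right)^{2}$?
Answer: $20169081$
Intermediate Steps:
$f{\left(N \right)} = N + N \left(2 + N^{2} + N \left(3 + 2 N\right)\right)$ ($f{\left(N \right)} = \left(N^{2} + \left(\left(2 N + 3\right) N + 2\right)\right) N + N = \left(N^{2} + \left(\left(3 + 2 N\right) N + 2\right)\right) N + N = \left(N^{2} + \left(N \left(3 + 2 N\right) + 2\right)\right) N + N = \left(N^{2} + \left(2 + N \left(3 + 2 N\right)\right)\right) N + N = \left(2 + N^{2} + N \left(3 + 2 N\right)\right) N + N = N \left(2 + N^{2} + N \left(3 + 2 N\right)\right) + N = N + N \left(2 + N^{2} + N \left(3 + 2 N\right)\right)$)
$\left(102 + f{\left(R \right)}\right)^{2} = \left(102 + 3 \cdot 11 \left(1 + 11 + 11^{2}\right)\right)^{2} = \left(102 + 3 \cdot 11 \left(1 + 11 + 121\right)\right)^{2} = \left(102 + 3 \cdot 11 \cdot 133\right)^{2} = \left(102 + 4389\right)^{2} = 4491^{2} = 20169081$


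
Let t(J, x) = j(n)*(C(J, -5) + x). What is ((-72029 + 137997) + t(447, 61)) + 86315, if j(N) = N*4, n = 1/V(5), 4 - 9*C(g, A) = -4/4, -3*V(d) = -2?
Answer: 457957/3 ≈ 1.5265e+5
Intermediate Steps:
V(d) = ⅔ (V(d) = -⅓*(-2) = ⅔)
C(g, A) = 5/9 (C(g, A) = 4/9 - (-4)/(9*4) = 4/9 - ⅑*(-1) = 4/9 + ⅑ = 5/9)
n = 3/2 (n = 1/(⅔) = 3/2 ≈ 1.5000)
j(N) = 4*N
t(J, x) = 10/3 + 6*x (t(J, x) = (4*(3/2))*(5/9 + x) = 6*(5/9 + x) = 10/3 + 6*x)
((-72029 + 137997) + t(447, 61)) + 86315 = ((-72029 + 137997) + (10/3 + 6*61)) + 86315 = (65968 + (10/3 + 366)) + 86315 = (65968 + 1108/3) + 86315 = 199012/3 + 86315 = 457957/3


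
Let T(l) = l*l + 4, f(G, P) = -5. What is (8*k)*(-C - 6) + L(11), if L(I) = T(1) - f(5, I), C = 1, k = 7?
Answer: -382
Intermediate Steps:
T(l) = 4 + l² (T(l) = l² + 4 = 4 + l²)
L(I) = 10 (L(I) = (4 + 1²) - 1*(-5) = (4 + 1) + 5 = 5 + 5 = 10)
(8*k)*(-C - 6) + L(11) = (8*7)*(-1*1 - 6) + 10 = 56*(-1 - 6) + 10 = 56*(-7) + 10 = -392 + 10 = -382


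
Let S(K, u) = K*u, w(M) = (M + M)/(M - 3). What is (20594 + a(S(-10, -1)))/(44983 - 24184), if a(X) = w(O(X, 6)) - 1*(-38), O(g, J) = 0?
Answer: 20632/20799 ≈ 0.99197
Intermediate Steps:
w(M) = 2*M/(-3 + M) (w(M) = (2*M)/(-3 + M) = 2*M/(-3 + M))
a(X) = 38 (a(X) = 2*0/(-3 + 0) - 1*(-38) = 2*0/(-3) + 38 = 2*0*(-1/3) + 38 = 0 + 38 = 38)
(20594 + a(S(-10, -1)))/(44983 - 24184) = (20594 + 38)/(44983 - 24184) = 20632/20799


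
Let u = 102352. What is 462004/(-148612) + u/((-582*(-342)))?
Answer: -4796774297/1848770433 ≈ -2.5946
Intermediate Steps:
462004/(-148612) + u/((-582*(-342))) = 462004/(-148612) + 102352/((-582*(-342))) = 462004*(-1/148612) + 102352/199044 = -115501/37153 + 102352*(1/199044) = -115501/37153 + 25588/49761 = -4796774297/1848770433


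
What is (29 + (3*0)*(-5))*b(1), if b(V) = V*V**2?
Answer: 29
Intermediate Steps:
b(V) = V**3
(29 + (3*0)*(-5))*b(1) = (29 + (3*0)*(-5))*1**3 = (29 + 0*(-5))*1 = (29 + 0)*1 = 29*1 = 29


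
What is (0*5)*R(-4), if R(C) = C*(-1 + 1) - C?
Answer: 0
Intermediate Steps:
R(C) = -C (R(C) = C*0 - C = 0 - C = -C)
(0*5)*R(-4) = (0*5)*(-1*(-4)) = 0*4 = 0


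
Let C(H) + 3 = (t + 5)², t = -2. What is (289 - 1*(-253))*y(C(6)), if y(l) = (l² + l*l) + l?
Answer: 42276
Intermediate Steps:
C(H) = 6 (C(H) = -3 + (-2 + 5)² = -3 + 3² = -3 + 9 = 6)
y(l) = l + 2*l² (y(l) = (l² + l²) + l = 2*l² + l = l + 2*l²)
(289 - 1*(-253))*y(C(6)) = (289 - 1*(-253))*(6*(1 + 2*6)) = (289 + 253)*(6*(1 + 12)) = 542*(6*13) = 542*78 = 42276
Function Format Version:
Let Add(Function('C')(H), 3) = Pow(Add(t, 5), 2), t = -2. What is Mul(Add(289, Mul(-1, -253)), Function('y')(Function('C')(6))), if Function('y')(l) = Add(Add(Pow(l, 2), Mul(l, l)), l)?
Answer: 42276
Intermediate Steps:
Function('C')(H) = 6 (Function('C')(H) = Add(-3, Pow(Add(-2, 5), 2)) = Add(-3, Pow(3, 2)) = Add(-3, 9) = 6)
Function('y')(l) = Add(l, Mul(2, Pow(l, 2))) (Function('y')(l) = Add(Add(Pow(l, 2), Pow(l, 2)), l) = Add(Mul(2, Pow(l, 2)), l) = Add(l, Mul(2, Pow(l, 2))))
Mul(Add(289, Mul(-1, -253)), Function('y')(Function('C')(6))) = Mul(Add(289, Mul(-1, -253)), Mul(6, Add(1, Mul(2, 6)))) = Mul(Add(289, 253), Mul(6, Add(1, 12))) = Mul(542, Mul(6, 13)) = Mul(542, 78) = 42276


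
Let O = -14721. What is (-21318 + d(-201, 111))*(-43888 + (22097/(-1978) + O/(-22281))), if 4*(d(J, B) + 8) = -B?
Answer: 7869109758321845/8394632 ≈ 9.3740e+8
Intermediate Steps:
d(J, B) = -8 - B/4 (d(J, B) = -8 + (-B)/4 = -8 - B/4)
(-21318 + d(-201, 111))*(-43888 + (22097/(-1978) + O/(-22281))) = (-21318 + (-8 - ¼*111))*(-43888 + (22097/(-1978) - 14721/(-22281))) = (-21318 + (-8 - 111/4))*(-43888 + (22097*(-1/1978) - 14721*(-1/22281))) = (-21318 - 143/4)*(-43888 + (-22097/1978 + 701/1061)) = -85415*(-43888 - 22058339/2098658)/4 = -85415/4*(-92127960643/2098658) = 7869109758321845/8394632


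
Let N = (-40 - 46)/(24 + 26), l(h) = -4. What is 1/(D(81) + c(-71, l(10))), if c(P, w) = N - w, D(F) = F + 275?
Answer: 25/8957 ≈ 0.0027911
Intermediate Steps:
N = -43/25 (N = -86/50 = -86*1/50 = -43/25 ≈ -1.7200)
D(F) = 275 + F
c(P, w) = -43/25 - w
1/(D(81) + c(-71, l(10))) = 1/((275 + 81) + (-43/25 - 1*(-4))) = 1/(356 + (-43/25 + 4)) = 1/(356 + 57/25) = 1/(8957/25) = 25/8957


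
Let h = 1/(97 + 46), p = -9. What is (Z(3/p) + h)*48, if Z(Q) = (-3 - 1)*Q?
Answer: 9200/143 ≈ 64.336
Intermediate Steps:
Z(Q) = -4*Q
h = 1/143 ≈ 0.0069930
(Z(3/p) + h)*48 = (-12/(-9) + 1/143)*48 = (-12*(-1)/9 + 1/143)*48 = (-4*(-⅓) + 1/143)*48 = (4/3 + 1/143)*48 = (575/429)*48 = 9200/143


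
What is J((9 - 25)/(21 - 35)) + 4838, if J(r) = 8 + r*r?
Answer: 237518/49 ≈ 4847.3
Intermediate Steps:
J(r) = 8 + r²
J((9 - 25)/(21 - 35)) + 4838 = (8 + ((9 - 25)/(21 - 35))²) + 4838 = (8 + (-16/(-14))²) + 4838 = (8 + (-16*(-1/14))²) + 4838 = (8 + (8/7)²) + 4838 = (8 + 64/49) + 4838 = 456/49 + 4838 = 237518/49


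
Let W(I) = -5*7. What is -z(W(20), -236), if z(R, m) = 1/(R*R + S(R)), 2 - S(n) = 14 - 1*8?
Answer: -1/1221 ≈ -0.00081900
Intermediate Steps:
S(n) = -4 (S(n) = 2 - (14 - 1*8) = 2 - (14 - 8) = 2 - 1*6 = 2 - 6 = -4)
W(I) = -35
z(R, m) = 1/(-4 + R²) (z(R, m) = 1/(R*R - 4) = 1/(R² - 4) = 1/(-4 + R²))
-z(W(20), -236) = -1/(-4 + (-35)²) = -1/(-4 + 1225) = -1/1221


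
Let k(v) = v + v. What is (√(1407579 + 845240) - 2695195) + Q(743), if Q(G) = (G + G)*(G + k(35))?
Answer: -1487077 + √2252819 ≈ -1.4856e+6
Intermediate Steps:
k(v) = 2*v
Q(G) = 2*G*(70 + G) (Q(G) = (G + G)*(G + 2*35) = (2*G)*(G + 70) = (2*G)*(70 + G) = 2*G*(70 + G))
(√(1407579 + 845240) - 2695195) + Q(743) = (√(1407579 + 845240) - 2695195) + 2*743*(70 + 743) = (√2252819 - 2695195) + 2*743*813 = (-2695195 + √2252819) + 1208118 = -1487077 + √2252819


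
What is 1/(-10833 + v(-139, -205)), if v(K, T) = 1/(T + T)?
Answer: -410/4441531 ≈ -9.2310e-5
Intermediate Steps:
v(K, T) = 1/(2*T)
1/(-10833 + v(-139, -205)) = 1/(-10833 + (½)/(-205)) = 1/(-10833 + (½)*(-1/205)) = 1/(-10833 - 1/410) = 1/(-4441531/410) = -410/4441531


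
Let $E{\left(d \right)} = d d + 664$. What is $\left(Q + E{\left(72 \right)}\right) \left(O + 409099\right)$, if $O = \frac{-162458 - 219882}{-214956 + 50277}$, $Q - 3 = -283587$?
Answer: $- \frac{18711184459265896}{164679} \approx -1.1362 \cdot 10^{11}$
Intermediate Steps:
$Q = -283584$ ($Q = 3 - 283587 = -283584$)
$O = \frac{382340}{164679}$ ($O = - \frac{382340}{-164679} = \left(-382340\right) \left(- \frac{1}{164679}\right) = \frac{382340}{164679} \approx 2.3217$)
$E{\left(d \right)} = 664 + d^{2}$ ($E{\left(d \right)} = d^{2} + 664 = 664 + d^{2}$)
$\left(Q + E{\left(72 \right)}\right) \left(O + 409099\right) = \left(-283584 + \left(664 + 72^{2}\right)\right) \left(\frac{382340}{164679} + 409099\right) = \left(-283584 + \left(664 + 5184\right)\right) \frac{67370396561}{164679} = \left(-283584 + 5848\right) \frac{67370396561}{164679} = \left(-277736\right) \frac{67370396561}{164679} = - \frac{18711184459265896}{164679}$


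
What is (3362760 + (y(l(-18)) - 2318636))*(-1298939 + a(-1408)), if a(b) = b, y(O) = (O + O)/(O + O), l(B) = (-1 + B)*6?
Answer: -1357724811375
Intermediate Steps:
l(B) = -6 + 6*B
y(O) = 1 (y(O) = (2*O)/((2*O)) = (2*O)*(1/(2*O)) = 1)
(3362760 + (y(l(-18)) - 2318636))*(-1298939 + a(-1408)) = (3362760 + (1 - 2318636))*(-1298939 - 1408) = (3362760 - 2318635)*(-1300347) = 1044125*(-1300347) = -1357724811375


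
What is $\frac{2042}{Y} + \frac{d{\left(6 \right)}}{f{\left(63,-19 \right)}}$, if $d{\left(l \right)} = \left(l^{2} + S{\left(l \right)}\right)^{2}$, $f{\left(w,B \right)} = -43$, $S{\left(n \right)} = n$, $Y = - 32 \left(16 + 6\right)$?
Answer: $- \frac{664831}{15136} \approx -43.924$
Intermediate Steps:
$Y = -704$ ($Y = \left(-32\right) 22 = -704$)
$d{\left(l \right)} = \left(l + l^{2}\right)^{2}$ ($d{\left(l \right)} = \left(l^{2} + l\right)^{2} = \left(l + l^{2}\right)^{2}$)
$\frac{2042}{Y} + \frac{d{\left(6 \right)}}{f{\left(63,-19 \right)}} = \frac{2042}{-704} + \frac{6^{2} \left(1 + 6\right)^{2}}{-43} = 2042 \left(- \frac{1}{704}\right) + 36 \cdot 7^{2} \left(- \frac{1}{43}\right) = - \frac{1021}{352} + 36 \cdot 49 \left(- \frac{1}{43}\right) = - \frac{1021}{352} + 1764 \left(- \frac{1}{43}\right) = - \frac{1021}{352} - \frac{1764}{43} = - \frac{664831}{15136}$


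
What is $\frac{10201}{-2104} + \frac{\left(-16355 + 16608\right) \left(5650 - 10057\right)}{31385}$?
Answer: $- \frac{2666057369}{66034040} \approx -40.374$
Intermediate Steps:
$\frac{10201}{-2104} + \frac{\left(-16355 + 16608\right) \left(5650 - 10057\right)}{31385} = 10201 \left(- \frac{1}{2104}\right) + 253 \left(-4407\right) \frac{1}{31385} = - \frac{10201}{2104} - \frac{1114971}{31385} = - \frac{2666057369}{66034040}$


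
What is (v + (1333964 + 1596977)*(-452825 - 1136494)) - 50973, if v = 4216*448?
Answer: -4658198381384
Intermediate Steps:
v = 1888768
(v + (1333964 + 1596977)*(-452825 - 1136494)) - 50973 = (1888768 + (1333964 + 1596977)*(-452825 - 1136494)) - 50973 = (1888768 + 2930941*(-1589319)) - 50973 = (1888768 - 4658200219179) - 50973 = -4658198330411 - 50973 = -4658198381384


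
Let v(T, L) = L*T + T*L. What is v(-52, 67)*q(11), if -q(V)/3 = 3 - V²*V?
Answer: -27760512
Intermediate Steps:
q(V) = -9 + 3*V³ (q(V) = -3*(3 - V²*V) = -3*(3 - V³) = -9 + 3*V³)
v(T, L) = 2*L*T (v(T, L) = L*T + L*T = 2*L*T)
v(-52, 67)*q(11) = (2*67*(-52))*(-9 + 3*11³) = -6968*(-9 + 3*1331) = -6968*(-9 + 3993) = -6968*3984 = -27760512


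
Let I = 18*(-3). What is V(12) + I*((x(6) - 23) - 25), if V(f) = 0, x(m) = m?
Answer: 2268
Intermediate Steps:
I = -54
V(12) + I*((x(6) - 23) - 25) = 0 - 54*((6 - 23) - 25) = 0 - 54*(-17 - 25) = 0 - 54*(-42) = 0 + 2268 = 2268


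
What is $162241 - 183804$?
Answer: $-21563$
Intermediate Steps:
$162241 - 183804 = -21563$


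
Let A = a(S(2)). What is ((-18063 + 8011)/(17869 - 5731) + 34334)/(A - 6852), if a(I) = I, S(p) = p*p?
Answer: -7441715/1484304 ≈ -5.0136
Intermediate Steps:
S(p) = p**2
A = 4 (A = 2**2 = 4)
((-18063 + 8011)/(17869 - 5731) + 34334)/(A - 6852) = ((-18063 + 8011)/(17869 - 5731) + 34334)/(4 - 6852) = (-10052/12138 + 34334)/(-6848) = (-10052*1/12138 + 34334)*(-1/6848) = (-718/867 + 34334)*(-1/6848) = (29766860/867)*(-1/6848) = -7441715/1484304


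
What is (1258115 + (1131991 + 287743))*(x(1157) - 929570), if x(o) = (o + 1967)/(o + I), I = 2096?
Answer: -8097515687207014/3253 ≈ -2.4892e+12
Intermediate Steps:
x(o) = (1967 + o)/(2096 + o) (x(o) = (o + 1967)/(o + 2096) = (1967 + o)/(2096 + o))
(1258115 + (1131991 + 287743))*(x(1157) - 929570) = (1258115 + (1131991 + 287743))*((1967 + 1157)/(2096 + 1157) - 929570) = (1258115 + 1419734)*(3124/3253 - 929570) = 2677849*((1/3253)*3124 - 929570) = 2677849*(3124/3253 - 929570) = 2677849*(-3023888086/3253) = -8097515687207014/3253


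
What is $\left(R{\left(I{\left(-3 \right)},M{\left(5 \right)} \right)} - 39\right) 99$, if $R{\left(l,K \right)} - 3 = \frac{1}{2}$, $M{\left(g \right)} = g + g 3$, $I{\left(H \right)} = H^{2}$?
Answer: $- \frac{7029}{2} \approx -3514.5$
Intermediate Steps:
$M{\left(g \right)} = 4 g$ ($M{\left(g \right)} = g + 3 g = 4 g$)
$R{\left(l,K \right)} = \frac{7}{2}$ ($R{\left(l,K \right)} = 3 + \frac{1}{2} = \frac{7}{2}$)
$\left(R{\left(I{\left(-3 \right)},M{\left(5 \right)} \right)} - 39\right) 99 = \left(\frac{7}{2} - 39\right) 99 = \left(- \frac{71}{2}\right) 99 = - \frac{7029}{2}$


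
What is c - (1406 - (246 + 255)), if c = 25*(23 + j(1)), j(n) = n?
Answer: -305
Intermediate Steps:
c = 600 (c = 25*(23 + 1) = 25*24 = 600)
c - (1406 - (246 + 255)) = 600 - (1406 - (246 + 255)) = 600 - (1406 - 1*501) = 600 - (1406 - 501) = 600 - 1*905 = 600 - 905 = -305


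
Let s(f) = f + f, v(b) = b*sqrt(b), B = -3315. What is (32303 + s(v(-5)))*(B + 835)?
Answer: -80111440 + 24800*I*sqrt(5) ≈ -8.0111e+7 + 55455.0*I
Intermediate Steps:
v(b) = b**(3/2)
s(f) = 2*f
(32303 + s(v(-5)))*(B + 835) = (32303 + 2*(-5)**(3/2))*(-3315 + 835) = (32303 + 2*(-5*I*sqrt(5)))*(-2480) = (32303 - 10*I*sqrt(5))*(-2480) = -80111440 + 24800*I*sqrt(5)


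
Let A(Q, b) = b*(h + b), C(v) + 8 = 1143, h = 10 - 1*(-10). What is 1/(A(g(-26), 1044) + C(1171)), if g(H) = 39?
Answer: 1/1111951 ≈ 8.9932e-7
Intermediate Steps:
h = 20 (h = 10 + 10 = 20)
C(v) = 1135 (C(v) = -8 + 1143 = 1135)
A(Q, b) = b*(20 + b)
1/(A(g(-26), 1044) + C(1171)) = 1/(1044*(20 + 1044) + 1135) = 1/(1044*1064 + 1135) = 1/(1110816 + 1135) = 1/1111951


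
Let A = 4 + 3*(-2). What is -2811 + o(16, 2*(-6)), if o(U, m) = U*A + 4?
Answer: -2839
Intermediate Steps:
A = -2 (A = 4 - 6 = -2)
o(U, m) = 4 - 2*U (o(U, m) = U*(-2) + 4 = -2*U + 4 = 4 - 2*U)
-2811 + o(16, 2*(-6)) = -2811 + (4 - 2*16) = -2811 + (4 - 32) = -2811 - 28 = -2839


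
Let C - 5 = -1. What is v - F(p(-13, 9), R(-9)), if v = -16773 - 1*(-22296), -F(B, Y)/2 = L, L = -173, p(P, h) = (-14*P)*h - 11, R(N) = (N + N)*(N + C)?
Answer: 5177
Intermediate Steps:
C = 4 (C = 5 - 1 = 4)
R(N) = 2*N*(4 + N) (R(N) = (N + N)*(N + 4) = (2*N)*(4 + N) = 2*N*(4 + N))
p(P, h) = -11 - 14*P*h (p(P, h) = -14*P*h - 11 = -11 - 14*P*h)
F(B, Y) = 346 (F(B, Y) = -2*(-173) = 346)
v = 5523 (v = -16773 + 22296 = 5523)
v - F(p(-13, 9), R(-9)) = 5523 - 1*346 = 5523 - 346 = 5177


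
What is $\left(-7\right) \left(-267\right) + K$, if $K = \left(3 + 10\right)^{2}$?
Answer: $2038$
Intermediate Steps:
$K = 169$ ($K = 13^{2} = 169$)
$\left(-7\right) \left(-267\right) + K = \left(-7\right) \left(-267\right) + 169 = 1869 + 169 = 2038$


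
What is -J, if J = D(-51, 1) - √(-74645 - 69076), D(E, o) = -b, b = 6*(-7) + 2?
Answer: -40 + 3*I*√15969 ≈ -40.0 + 379.11*I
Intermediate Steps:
b = -40 (b = -42 + 2 = -40)
D(E, o) = 40 (D(E, o) = -1*(-40) = 40)
J = 40 - 3*I*√15969 (J = 40 - √(-74645 - 69076) = 40 - √(-143721) = 40 - 3*I*√15969 ≈ 40.0 - 379.11*I)
-J = -(40 - 3*I*√15969) = -40 + 3*I*√15969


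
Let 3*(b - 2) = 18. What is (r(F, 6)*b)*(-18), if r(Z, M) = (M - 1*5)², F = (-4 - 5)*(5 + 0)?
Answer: -144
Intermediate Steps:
b = 8 (b = 2 + (⅓)*18 = 2 + 6 = 8)
F = -45 (F = -9*5 = -45)
r(Z, M) = (-5 + M)² (r(Z, M) = (M - 5)² = (-5 + M)²)
(r(F, 6)*b)*(-18) = ((-5 + 6)²*8)*(-18) = (1²*8)*(-18) = (1*8)*(-18) = 8*(-18) = -144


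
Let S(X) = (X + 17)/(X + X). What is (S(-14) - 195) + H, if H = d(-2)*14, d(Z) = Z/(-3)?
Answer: -15605/84 ≈ -185.77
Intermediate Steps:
d(Z) = -Z/3 (d(Z) = Z*(-⅓) = -Z/3)
S(X) = (17 + X)/(2*X) (S(X) = (17 + X)/((2*X)) = (17 + X)*(1/(2*X)) = (17 + X)/(2*X))
H = 28/3 (H = -⅓*(-2)*14 = (⅔)*14 = 28/3 ≈ 9.3333)
(S(-14) - 195) + H = ((½)*(17 - 14)/(-14) - 195) + 28/3 = ((½)*(-1/14)*3 - 195) + 28/3 = (-3/28 - 195) + 28/3 = -5463/28 + 28/3 = -15605/84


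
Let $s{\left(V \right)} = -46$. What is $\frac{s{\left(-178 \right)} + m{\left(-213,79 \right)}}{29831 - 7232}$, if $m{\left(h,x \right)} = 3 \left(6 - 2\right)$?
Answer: $- \frac{34}{22599} \approx -0.0015045$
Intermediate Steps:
$m{\left(h,x \right)} = 12$ ($m{\left(h,x \right)} = 3 \cdot 4 = 12$)
$\frac{s{\left(-178 \right)} + m{\left(-213,79 \right)}}{29831 - 7232} = \frac{-46 + 12}{29831 - 7232} = - \frac{34}{22599}$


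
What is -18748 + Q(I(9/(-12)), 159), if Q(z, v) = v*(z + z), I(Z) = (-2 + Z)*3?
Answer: -42743/2 ≈ -21372.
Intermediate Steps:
I(Z) = -6 + 3*Z
Q(z, v) = 2*v*z (Q(z, v) = v*(2*z) = 2*v*z)
-18748 + Q(I(9/(-12)), 159) = -18748 + 2*159*(-6 + 3*(9/(-12))) = -18748 + 2*159*(-6 + 3*(9*(-1/12))) = -18748 + 2*159*(-6 + 3*(-¾)) = -18748 + 2*159*(-6 - 9/4) = -18748 + 2*159*(-33/4) = -18748 - 5247/2 = -42743/2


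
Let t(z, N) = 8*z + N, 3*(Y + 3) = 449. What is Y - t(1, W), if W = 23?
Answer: 347/3 ≈ 115.67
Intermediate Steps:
Y = 440/3 (Y = -3 + (⅓)*449 = -3 + 449/3 = 440/3 ≈ 146.67)
t(z, N) = N + 8*z
Y - t(1, W) = 440/3 - (23 + 8*1) = 440/3 - (23 + 8) = 440/3 - 1*31 = 440/3 - 31 = 347/3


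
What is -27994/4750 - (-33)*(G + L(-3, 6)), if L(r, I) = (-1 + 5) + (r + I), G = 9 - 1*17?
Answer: -92372/2375 ≈ -38.893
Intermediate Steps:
G = -8 (G = 9 - 17 = -8)
L(r, I) = 4 + I + r (L(r, I) = 4 + (I + r) = 4 + I + r)
-27994/4750 - (-33)*(G + L(-3, 6)) = -27994/4750 - (-33)*(-8 + (4 + 6 - 3)) = -27994*1/4750 - (-33)*(-8 + 7) = -13997/2375 - (-33)*(-1) = -13997/2375 - 1*33 = -13997/2375 - 33 = -92372/2375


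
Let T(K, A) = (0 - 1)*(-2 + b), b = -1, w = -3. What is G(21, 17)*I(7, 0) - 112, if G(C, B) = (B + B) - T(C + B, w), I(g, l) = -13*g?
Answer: -2933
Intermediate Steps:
T(K, A) = 3 (T(K, A) = (0 - 1)*(-2 - 1) = -1*(-3) = 3)
G(C, B) = -3 + 2*B (G(C, B) = (B + B) - 1*3 = 2*B - 3 = -3 + 2*B)
G(21, 17)*I(7, 0) - 112 = (-3 + 2*17)*(-13*7) - 112 = (-3 + 34)*(-91) - 112 = 31*(-91) - 112 = -2821 - 112 = -2933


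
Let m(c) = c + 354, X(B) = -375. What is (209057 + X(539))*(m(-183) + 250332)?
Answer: 52275467046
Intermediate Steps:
m(c) = 354 + c
(209057 + X(539))*(m(-183) + 250332) = (209057 - 375)*((354 - 183) + 250332) = 208682*(171 + 250332) = 208682*250503 = 52275467046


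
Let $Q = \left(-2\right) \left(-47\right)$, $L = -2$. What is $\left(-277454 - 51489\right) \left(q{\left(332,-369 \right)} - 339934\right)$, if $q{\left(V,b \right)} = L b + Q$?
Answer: $111545229186$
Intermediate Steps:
$Q = 94$
$q{\left(V,b \right)} = 94 - 2 b$ ($q{\left(V,b \right)} = - 2 b + 94 = 94 - 2 b$)
$\left(-277454 - 51489\right) \left(q{\left(332,-369 \right)} - 339934\right) = \left(-277454 - 51489\right) \left(\left(94 - -738\right) - 339934\right) = - 328943 \left(\left(94 + 738\right) - 339934\right) = - 328943 \left(832 - 339934\right) = \left(-328943\right) \left(-339102\right) = 111545229186$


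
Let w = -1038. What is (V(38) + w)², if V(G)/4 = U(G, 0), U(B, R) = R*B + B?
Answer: 784996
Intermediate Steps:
U(B, R) = B + B*R (U(B, R) = B*R + B = B + B*R)
V(G) = 4*G (V(G) = 4*(G*(1 + 0)) = 4*(G*1) = 4*G)
(V(38) + w)² = (4*38 - 1038)² = (152 - 1038)² = (-886)² = 784996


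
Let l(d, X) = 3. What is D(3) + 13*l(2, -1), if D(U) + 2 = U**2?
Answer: 46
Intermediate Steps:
D(U) = -2 + U**2
D(3) + 13*l(2, -1) = (-2 + 3**2) + 13*3 = (-2 + 9) + 39 = 7 + 39 = 46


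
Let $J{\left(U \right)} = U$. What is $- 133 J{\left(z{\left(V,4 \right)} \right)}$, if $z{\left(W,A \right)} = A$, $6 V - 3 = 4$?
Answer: $-532$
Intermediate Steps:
$V = \frac{7}{6}$ ($V = \frac{1}{2} + \frac{1}{6} \cdot 4 = \frac{1}{2} + \frac{2}{3} = \frac{7}{6} \approx 1.1667$)
$- 133 J{\left(z{\left(V,4 \right)} \right)} = \left(-133\right) 4 = -532$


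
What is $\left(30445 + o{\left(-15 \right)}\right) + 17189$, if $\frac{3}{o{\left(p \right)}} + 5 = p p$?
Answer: $\frac{10479483}{220} \approx 47634.0$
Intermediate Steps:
$o{\left(p \right)} = \frac{3}{-5 + p^{2}}$ ($o{\left(p \right)} = \frac{3}{-5 + p p} = \frac{3}{-5 + p^{2}}$)
$\left(30445 + o{\left(-15 \right)}\right) + 17189 = \left(30445 + \frac{3}{-5 + \left(-15\right)^{2}}\right) + 17189 = \left(30445 + \frac{3}{-5 + 225}\right) + 17189 = \left(30445 + \frac{3}{220}\right) + 17189 = \frac{6697903}{220} + 17189 = \frac{10479483}{220}$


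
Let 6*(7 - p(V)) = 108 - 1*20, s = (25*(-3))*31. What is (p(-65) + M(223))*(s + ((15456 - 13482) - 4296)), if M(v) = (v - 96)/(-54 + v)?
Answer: 5430794/169 ≈ 32135.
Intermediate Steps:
s = -2325 (s = -75*31 = -2325)
M(v) = (-96 + v)/(-54 + v)
p(V) = -23/3 (p(V) = 7 - (108 - 1*20)/6 = 7 - (108 - 20)/6 = 7 - 1/6*88 = 7 - 44/3 = -23/3)
(p(-65) + M(223))*(s + ((15456 - 13482) - 4296)) = (-23/3 + (-96 + 223)/(-54 + 223))*(-2325 + ((15456 - 13482) - 4296)) = (-23/3 + 127/169)*(-2325 + (1974 - 4296)) = (-23/3 + (1/169)*127)*(-2325 - 2322) = (-23/3 + 127/169)*(-4647) = -3506/507*(-4647) = 5430794/169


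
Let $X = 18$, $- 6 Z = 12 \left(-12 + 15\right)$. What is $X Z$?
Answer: $-108$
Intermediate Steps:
$Z = -6$ ($Z = - \frac{12 \left(-12 + 15\right)}{6} = - \frac{12 \cdot 3}{6} = \left(- \frac{1}{6}\right) 36 = -6$)
$X Z = 18 \left(-6\right) = -108$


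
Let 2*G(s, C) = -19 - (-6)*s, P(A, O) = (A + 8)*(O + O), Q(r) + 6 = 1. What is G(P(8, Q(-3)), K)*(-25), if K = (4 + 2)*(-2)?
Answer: 24475/2 ≈ 12238.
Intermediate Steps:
Q(r) = -5 (Q(r) = -6 + 1 = -5)
K = -12 (K = 6*(-2) = -12)
P(A, O) = 2*O*(8 + A) (P(A, O) = (8 + A)*(2*O) = 2*O*(8 + A))
G(s, C) = -19/2 + 3*s (G(s, C) = (-19 - (-6)*s)/2 = (-19 + 6*s)/2 = -19/2 + 3*s)
G(P(8, Q(-3)), K)*(-25) = (-19/2 + 3*(2*(-5)*(8 + 8)))*(-25) = (-19/2 + 3*(2*(-5)*16))*(-25) = (-19/2 + 3*(-160))*(-25) = (-19/2 - 480)*(-25) = -979/2*(-25) = 24475/2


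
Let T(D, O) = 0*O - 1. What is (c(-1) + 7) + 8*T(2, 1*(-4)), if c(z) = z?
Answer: -2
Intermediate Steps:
T(D, O) = -1 (T(D, O) = 0 - 1 = -1)
(c(-1) + 7) + 8*T(2, 1*(-4)) = (-1 + 7) + 8*(-1) = 6 - 8 = -2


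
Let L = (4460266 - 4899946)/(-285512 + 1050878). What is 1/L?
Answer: -127561/73280 ≈ -1.7407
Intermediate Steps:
L = -73280/127561 (L = -439680/765366 = -439680*1/765366 = -73280/127561 ≈ -0.57447)
1/L = 1/(-73280/127561) = -127561/73280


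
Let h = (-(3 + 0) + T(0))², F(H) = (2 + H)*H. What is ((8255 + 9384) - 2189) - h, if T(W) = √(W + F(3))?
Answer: 15426 + 6*√15 ≈ 15449.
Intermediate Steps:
F(H) = H*(2 + H)
T(W) = √(15 + W) (T(W) = √(W + 3*(2 + 3)) = √(W + 3*5) = √(W + 15) = √(15 + W))
h = (-3 + √15)² (h = (-(3 + 0) + √(15 + 0))² = (-1*3 + √15)² = (-3 + √15)² ≈ 0.76210)
((8255 + 9384) - 2189) - h = ((8255 + 9384) - 2189) - (3 - √15)² = (17639 - 2189) - (3 - √15)² = 15450 - (3 - √15)²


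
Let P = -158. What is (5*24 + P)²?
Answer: 1444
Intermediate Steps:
(5*24 + P)² = (5*24 - 158)² = (120 - 158)² = (-38)² = 1444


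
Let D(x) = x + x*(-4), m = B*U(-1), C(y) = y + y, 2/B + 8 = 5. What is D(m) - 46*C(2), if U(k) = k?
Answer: -186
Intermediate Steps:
B = -⅔ (B = 2/(-8 + 5) = 2/(-3) = 2*(-⅓) = -⅔ ≈ -0.66667)
C(y) = 2*y
m = ⅔ (m = -⅔*(-1) = ⅔ ≈ 0.66667)
D(x) = -3*x (D(x) = x - 4*x = -3*x)
D(m) - 46*C(2) = -3*⅔ - 92*2 = -2 - 46*4 = -2 - 184 = -186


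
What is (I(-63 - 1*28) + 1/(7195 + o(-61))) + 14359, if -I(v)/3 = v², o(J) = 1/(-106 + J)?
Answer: -12597196809/1201564 ≈ -10484.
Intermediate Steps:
I(v) = -3*v²
(I(-63 - 1*28) + 1/(7195 + o(-61))) + 14359 = (-3*(-63 - 1*28)² + 1/(7195 + 1/(-106 - 61))) + 14359 = (-3*(-63 - 28)² + 1/(7195 + 1/(-167))) + 14359 = (-3*(-91)² + 1/(7195 - 1/167)) + 14359 = (-3*8281 + 1/(1201564/167)) + 14359 = (-24843 + 167/1201564) + 14359 = -29850454285/1201564 + 14359 = -12597196809/1201564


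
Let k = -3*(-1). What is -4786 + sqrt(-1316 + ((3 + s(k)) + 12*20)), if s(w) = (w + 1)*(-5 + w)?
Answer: -4786 + I*sqrt(1081) ≈ -4786.0 + 32.879*I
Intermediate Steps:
k = 3
s(w) = (1 + w)*(-5 + w)
-4786 + sqrt(-1316 + ((3 + s(k)) + 12*20)) = -4786 + sqrt(-1316 + ((3 + (-5 + 3**2 - 4*3)) + 12*20)) = -4786 + sqrt(-1316 + ((3 + (-5 + 9 - 12)) + 240)) = -4786 + sqrt(-1316 + ((3 - 8) + 240)) = -4786 + sqrt(-1316 + (-5 + 240)) = -4786 + sqrt(-1316 + 235) = -4786 + sqrt(-1081) = -4786 + I*sqrt(1081)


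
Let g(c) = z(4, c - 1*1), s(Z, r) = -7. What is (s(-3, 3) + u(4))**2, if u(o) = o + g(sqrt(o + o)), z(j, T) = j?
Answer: 1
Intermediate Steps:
g(c) = 4
u(o) = 4 + o (u(o) = o + 4 = 4 + o)
(s(-3, 3) + u(4))**2 = (-7 + (4 + 4))**2 = (-7 + 8)**2 = 1**2 = 1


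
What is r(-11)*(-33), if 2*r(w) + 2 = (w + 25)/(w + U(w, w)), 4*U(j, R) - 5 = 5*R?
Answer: 2013/47 ≈ 42.830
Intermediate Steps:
U(j, R) = 5/4 + 5*R/4 (U(j, R) = 5/4 + (5*R)/4 = 5/4 + 5*R/4)
r(w) = -1 + (25 + w)/(2*(5/4 + 9*w/4)) (r(w) = -1 + ((w + 25)/(w + (5/4 + 5*w/4)))/2 = -1 + ((25 + w)/(5/4 + 9*w/4))/2 = -1 + (25 + w)/(2*(5/4 + 9*w/4)))
r(-11)*(-33) = ((45 - 7*(-11))/(5 + 9*(-11)))*(-33) = ((45 + 77)/(5 - 99))*(-33) = (122/(-94))*(-33) = -1/94*122*(-33) = -61/47*(-33) = 2013/47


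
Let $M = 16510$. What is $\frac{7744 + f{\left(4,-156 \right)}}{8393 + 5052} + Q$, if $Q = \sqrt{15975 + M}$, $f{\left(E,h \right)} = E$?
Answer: $\frac{7748}{13445} + \sqrt{32485} \approx 180.81$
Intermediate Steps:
$Q = \sqrt{32485}$ ($Q = \sqrt{15975 + 16510} = \sqrt{32485} \approx 180.24$)
$\frac{7744 + f{\left(4,-156 \right)}}{8393 + 5052} + Q = \frac{7744 + 4}{8393 + 5052} + \sqrt{32485} = \frac{7748}{13445} + \sqrt{32485}$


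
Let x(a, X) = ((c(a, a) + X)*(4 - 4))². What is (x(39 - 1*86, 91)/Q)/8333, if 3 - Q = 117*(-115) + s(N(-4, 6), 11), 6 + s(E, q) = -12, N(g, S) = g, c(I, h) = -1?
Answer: 0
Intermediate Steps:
s(E, q) = -18 (s(E, q) = -6 - 12 = -18)
x(a, X) = 0 (x(a, X) = ((-1 + X)*(4 - 4))² = ((-1 + X)*0)² = 0² = 0)
Q = 13476 (Q = 3 - (117*(-115) - 18) = 3 - (-13455 - 18) = 3 - 1*(-13473) = 3 + 13473 = 13476)
(x(39 - 1*86, 91)/Q)/8333 = (0/13476)/8333 = (0*(1/13476))*(1/8333) = 0*(1/8333) = 0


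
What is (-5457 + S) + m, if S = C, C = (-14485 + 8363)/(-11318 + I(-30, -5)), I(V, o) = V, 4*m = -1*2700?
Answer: -34789907/5674 ≈ -6131.5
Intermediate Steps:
m = -675 (m = (-1*2700)/4 = (¼)*(-2700) = -675)
C = 3061/5674 (C = (-14485 + 8363)/(-11318 - 30) = -6122/(-11348) = -6122*(-1/11348) = 3061/5674 ≈ 0.53948)
S = 3061/5674 ≈ 0.53948
(-5457 + S) + m = (-5457 + 3061/5674) - 675 = -30959957/5674 - 675 = -34789907/5674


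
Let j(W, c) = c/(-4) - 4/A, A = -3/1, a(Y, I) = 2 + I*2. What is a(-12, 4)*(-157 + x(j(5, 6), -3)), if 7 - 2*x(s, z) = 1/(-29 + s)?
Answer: -53719/35 ≈ -1534.8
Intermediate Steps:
a(Y, I) = 2 + 2*I
A = -3 (A = -3*1 = -3)
j(W, c) = 4/3 - c/4 (j(W, c) = c/(-4) - 4/(-3) = c*(-¼) - 4*(-⅓) = -c/4 + 4/3 = 4/3 - c/4)
x(s, z) = 7/2 - 1/(2*(-29 + s))
a(-12, 4)*(-157 + x(j(5, 6), -3)) = (2 + 2*4)*(-157 + (-204 + 7*(4/3 - ¼*6))/(2*(-29 + (4/3 - ¼*6)))) = (2 + 8)*(-157 + (-204 + 7*(4/3 - 3/2))/(2*(-29 + (4/3 - 3/2)))) = 10*(-157 + (-204 + 7*(-⅙))/(2*(-29 - ⅙))) = 10*(-157 + (-204 - 7/6)/(2*(-175/6))) = 10*(-157 + (½)*(-6/175)*(-1231/6)) = 10*(-157 + 1231/350) = 10*(-53719/350) = -53719/35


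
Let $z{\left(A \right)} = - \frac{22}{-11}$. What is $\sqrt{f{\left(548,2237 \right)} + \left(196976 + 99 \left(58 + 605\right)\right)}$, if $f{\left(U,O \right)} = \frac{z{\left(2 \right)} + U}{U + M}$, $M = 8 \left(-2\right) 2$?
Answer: $\frac{\sqrt{17480642682}}{258} \approx 512.46$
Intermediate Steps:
$z{\left(A \right)} = 2$ ($z{\left(A \right)} = \left(-22\right) \left(- \frac{1}{11}\right) = 2$)
$M = -32$ ($M = \left(-16\right) 2 = -32$)
$f{\left(U,O \right)} = \frac{2 + U}{-32 + U}$ ($f{\left(U,O \right)} = \frac{2 + U}{U - 32} = \frac{2 + U}{-32 + U}$)
$\sqrt{f{\left(548,2237 \right)} + \left(196976 + 99 \left(58 + 605\right)\right)} = \sqrt{\frac{2 + 548}{-32 + 548} + \left(196976 + 99 \left(58 + 605\right)\right)} = \sqrt{\frac{1}{516} \cdot 550 + \left(196976 + 99 \cdot 663\right)} = \sqrt{\frac{1}{516} \cdot 550 + \left(196976 + 65637\right)} = \sqrt{\frac{275}{258} + 262613} = \sqrt{\frac{67754429}{258}} = \frac{\sqrt{17480642682}}{258}$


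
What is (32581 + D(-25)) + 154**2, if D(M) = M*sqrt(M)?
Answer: 56297 - 125*I ≈ 56297.0 - 125.0*I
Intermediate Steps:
D(M) = M**(3/2)
(32581 + D(-25)) + 154**2 = (32581 + (-25)**(3/2)) + 154**2 = (32581 - 125*I) + 23716 = 56297 - 125*I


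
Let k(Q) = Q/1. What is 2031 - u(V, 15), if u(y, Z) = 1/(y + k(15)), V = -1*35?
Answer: 40621/20 ≈ 2031.1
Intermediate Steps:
k(Q) = Q (k(Q) = Q*1 = Q)
V = -35
u(y, Z) = 1/(15 + y) (u(y, Z) = 1/(y + 15) = 1/(15 + y))
2031 - u(V, 15) = 2031 - 1/(15 - 35) = 2031 - 1/(-20) = 2031 - 1*(-1/20) = 2031 + 1/20 = 40621/20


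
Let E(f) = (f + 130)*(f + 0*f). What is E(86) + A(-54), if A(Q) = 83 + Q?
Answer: 18605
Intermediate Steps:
E(f) = f*(130 + f) (E(f) = (130 + f)*(f + 0) = (130 + f)*f = f*(130 + f))
E(86) + A(-54) = 86*(130 + 86) + (83 - 54) = 86*216 + 29 = 18576 + 29 = 18605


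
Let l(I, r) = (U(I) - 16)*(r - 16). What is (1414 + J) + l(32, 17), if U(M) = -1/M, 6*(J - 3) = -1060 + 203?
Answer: 120781/96 ≈ 1258.1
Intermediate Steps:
J = -839/6 (J = 3 + (-1060 + 203)/6 = 3 + (⅙)*(-857) = 3 - 857/6 = -839/6 ≈ -139.83)
l(I, r) = (-16 + r)*(-16 - 1/I) (l(I, r) = (-1/I - 16)*(r - 16) = (-16 - 1/I)*(-16 + r) = (-16 + r)*(-16 - 1/I))
(1414 + J) + l(32, 17) = (1414 - 839/6) + (16 - 1*17 + 16*32*(16 - 1*17))/32 = 7645/6 + (16 - 17 + 16*32*(16 - 17))/32 = 7645/6 + (16 - 17 + 16*32*(-1))/32 = 7645/6 + (16 - 17 - 512)/32 = 7645/6 + (1/32)*(-513) = 7645/6 - 513/32 = 120781/96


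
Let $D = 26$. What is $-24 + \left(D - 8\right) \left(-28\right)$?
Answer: $-528$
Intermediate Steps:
$-24 + \left(D - 8\right) \left(-28\right) = -24 + \left(26 - 8\right) \left(-28\right) = -24 + 18 \left(-28\right) = -24 - 504 = -528$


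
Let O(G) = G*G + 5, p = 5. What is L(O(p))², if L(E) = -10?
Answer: 100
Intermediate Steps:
O(G) = 5 + G² (O(G) = G² + 5 = 5 + G²)
L(O(p))² = (-10)² = 100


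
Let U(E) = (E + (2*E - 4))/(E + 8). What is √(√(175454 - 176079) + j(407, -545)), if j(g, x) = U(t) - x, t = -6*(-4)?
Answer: √(8754 + 400*I)/4 ≈ 23.397 + 0.53426*I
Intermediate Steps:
t = 24
U(E) = (-4 + 3*E)/(8 + E) (U(E) = (E + (-4 + 2*E))/(8 + E) = (-4 + 3*E)/(8 + E))
j(g, x) = 17/8 - x (j(g, x) = (-4 + 3*24)/(8 + 24) - x = (-4 + 72)/32 - x = (1/32)*68 - x = 17/8 - x)
√(√(175454 - 176079) + j(407, -545)) = √(√(175454 - 176079) + (17/8 - 1*(-545))) = √(√(-625) + (17/8 + 545)) = √(25*I + 4377/8) = √(4377/8 + 25*I)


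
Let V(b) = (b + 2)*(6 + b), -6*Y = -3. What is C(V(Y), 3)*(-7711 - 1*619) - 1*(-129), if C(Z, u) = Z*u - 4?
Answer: -745277/2 ≈ -3.7264e+5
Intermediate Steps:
Y = ½ (Y = -⅙*(-3) = ½ ≈ 0.50000)
V(b) = (2 + b)*(6 + b)
C(Z, u) = -4 + Z*u
C(V(Y), 3)*(-7711 - 1*619) - 1*(-129) = (-4 + (12 + (½)² + 8*(½))*3)*(-7711 - 1*619) - 1*(-129) = (-4 + (12 + ¼ + 4)*3)*(-7711 - 619) + 129 = (-4 + (65/4)*3)*(-8330) + 129 = (-4 + 195/4)*(-8330) + 129 = (179/4)*(-8330) + 129 = -745535/2 + 129 = -745277/2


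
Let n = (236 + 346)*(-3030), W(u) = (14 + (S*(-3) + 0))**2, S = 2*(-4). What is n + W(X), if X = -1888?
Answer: -1762016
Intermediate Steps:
S = -8
W(u) = 1444 (W(u) = (14 + (-8*(-3) + 0))**2 = (14 + (24 + 0))**2 = (14 + 24)**2 = 38**2 = 1444)
n = -1763460 (n = 582*(-3030) = -1763460)
n + W(X) = -1763460 + 1444 = -1762016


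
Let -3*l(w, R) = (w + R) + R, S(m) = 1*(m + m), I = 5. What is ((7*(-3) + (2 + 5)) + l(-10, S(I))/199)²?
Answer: 70023424/356409 ≈ 196.47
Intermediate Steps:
S(m) = 2*m (S(m) = 1*(2*m) = 2*m)
l(w, R) = -2*R/3 - w/3 (l(w, R) = -((w + R) + R)/3 = -((R + w) + R)/3 = -(w + 2*R)/3 = -2*R/3 - w/3)
((7*(-3) + (2 + 5)) + l(-10, S(I))/199)² = ((7*(-3) + (2 + 5)) + (-4*5/3 - ⅓*(-10))/199)² = ((-21 + 7) + (-⅔*10 + 10/3)*(1/199))² = (-14 + (-20/3 + 10/3)*(1/199))² = (-14 - 10/3*1/199)² = (-14 - 10/597)² = (-8368/597)² = 70023424/356409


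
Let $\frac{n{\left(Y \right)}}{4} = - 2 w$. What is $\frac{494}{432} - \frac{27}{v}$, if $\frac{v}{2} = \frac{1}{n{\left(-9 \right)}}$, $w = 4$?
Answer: $\frac{93559}{216} \approx 433.14$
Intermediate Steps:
$n{\left(Y \right)} = -32$ ($n{\left(Y \right)} = 4 \left(\left(-2\right) 4\right) = 4 \left(-8\right) = -32$)
$v = - \frac{1}{16}$ ($v = \frac{2}{-32} = 2 \left(- \frac{1}{32}\right) = - \frac{1}{16} \approx -0.0625$)
$\frac{494}{432} - \frac{27}{v} = \frac{494}{432} - \frac{27}{- \frac{1}{16}} = 494 \cdot \frac{1}{432} - -432 = \frac{247}{216} + 432 = \frac{93559}{216}$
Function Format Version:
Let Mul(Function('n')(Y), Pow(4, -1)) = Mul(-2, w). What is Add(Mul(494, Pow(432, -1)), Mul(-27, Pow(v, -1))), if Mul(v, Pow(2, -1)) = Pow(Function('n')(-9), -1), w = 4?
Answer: Rational(93559, 216) ≈ 433.14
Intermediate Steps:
Function('n')(Y) = -32 (Function('n')(Y) = Mul(4, Mul(-2, 4)) = Mul(4, -8) = -32)
v = Rational(-1, 16) (v = Mul(2, Pow(-32, -1)) = Mul(2, Rational(-1, 32)) = Rational(-1, 16) ≈ -0.062500)
Add(Mul(494, Pow(432, -1)), Mul(-27, Pow(v, -1))) = Add(Mul(494, Pow(432, -1)), Mul(-27, Pow(Rational(-1, 16), -1))) = Add(Mul(494, Rational(1, 432)), Mul(-27, -16)) = Add(Rational(247, 216), 432) = Rational(93559, 216)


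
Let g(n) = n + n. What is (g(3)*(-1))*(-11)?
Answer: 66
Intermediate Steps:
g(n) = 2*n
(g(3)*(-1))*(-11) = ((2*3)*(-1))*(-11) = (6*(-1))*(-11) = -6*(-11) = 66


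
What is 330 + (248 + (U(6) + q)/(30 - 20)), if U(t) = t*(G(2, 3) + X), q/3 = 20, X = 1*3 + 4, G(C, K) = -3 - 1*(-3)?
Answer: 2941/5 ≈ 588.20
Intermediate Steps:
G(C, K) = 0 (G(C, K) = -3 + 3 = 0)
X = 7 (X = 3 + 4 = 7)
q = 60 (q = 3*20 = 60)
U(t) = 7*t (U(t) = t*(0 + 7) = t*7 = 7*t)
330 + (248 + (U(6) + q)/(30 - 20)) = 330 + (248 + (7*6 + 60)/(30 - 20)) = 330 + (248 + (42 + 60)/10) = 330 + (248 + 102*(⅒)) = 330 + (248 + 51/5) = 330 + 1291/5 = 2941/5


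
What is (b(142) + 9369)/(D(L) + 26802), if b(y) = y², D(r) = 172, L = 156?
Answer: 29533/26974 ≈ 1.0949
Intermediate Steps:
(b(142) + 9369)/(D(L) + 26802) = (142² + 9369)/(172 + 26802) = (20164 + 9369)/26974 = 29533*(1/26974) = 29533/26974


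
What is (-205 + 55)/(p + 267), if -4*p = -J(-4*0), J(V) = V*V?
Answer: -50/89 ≈ -0.56180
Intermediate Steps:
J(V) = V²
p = 0 (p = -(-1)*(-4*0)²/4 = -(-1)*0²/4 = -(-1)*0/4 = -¼*0 = 0)
(-205 + 55)/(p + 267) = (-205 + 55)/(0 + 267) = -150/267 = -150*1/267 = -50/89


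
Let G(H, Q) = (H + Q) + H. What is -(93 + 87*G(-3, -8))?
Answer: 1125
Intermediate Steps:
G(H, Q) = Q + 2*H
-(93 + 87*G(-3, -8)) = -(93 + 87*(-8 + 2*(-3))) = -(93 + 87*(-8 - 6)) = -(93 + 87*(-14)) = -(93 - 1218) = -1*(-1125) = 1125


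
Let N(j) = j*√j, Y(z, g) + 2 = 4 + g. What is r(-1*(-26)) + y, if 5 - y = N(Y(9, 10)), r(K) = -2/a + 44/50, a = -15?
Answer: 451/75 - 24*√3 ≈ -35.556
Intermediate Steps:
Y(z, g) = 2 + g (Y(z, g) = -2 + (4 + g) = 2 + g)
r(K) = 76/75 (r(K) = -2/(-15) + 44/50 = -2*(-1/15) + 44*(1/50) = 2/15 + 22/25 = 76/75)
N(j) = j^(3/2)
y = 5 - 24*√3 (y = 5 - (2 + 10)^(3/2) = 5 - 12^(3/2) = 5 - 24*√3 ≈ -36.569)
r(-1*(-26)) + y = 76/75 + (5 - 24*√3) = 451/75 - 24*√3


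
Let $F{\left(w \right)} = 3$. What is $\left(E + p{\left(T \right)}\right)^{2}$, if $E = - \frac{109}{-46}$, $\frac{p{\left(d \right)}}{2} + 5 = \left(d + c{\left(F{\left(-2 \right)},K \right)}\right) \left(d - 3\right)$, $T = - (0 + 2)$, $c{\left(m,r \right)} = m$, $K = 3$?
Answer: $\frac{657721}{2116} \approx 310.83$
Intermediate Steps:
$T = -2$ ($T = \left(-1\right) 2 = -2$)
$p{\left(d \right)} = -10 + 2 \left(-3 + d\right) \left(3 + d\right)$ ($p{\left(d \right)} = -10 + 2 \left(d + 3\right) \left(d - 3\right) = -10 + 2 \left(3 + d\right) \left(-3 + d\right) = -10 + 2 \left(-3 + d\right) \left(3 + d\right)$)
$E = \frac{109}{46}$ ($E = \left(-109\right) \left(- \frac{1}{46}\right) = \frac{109}{46} \approx 2.3696$)
$\left(E + p{\left(T \right)}\right)^{2} = \left(\frac{109}{46} - \left(28 - 2 \left(-2\right)^{2}\right)\right)^{2} = \left(\frac{109}{46} + \left(-28 + 2 \cdot 4\right)\right)^{2} = \left(\frac{109}{46} + \left(-28 + 8\right)\right)^{2} = \left(\frac{109}{46} - 20\right)^{2} = \left(- \frac{811}{46}\right)^{2} = \frac{657721}{2116}$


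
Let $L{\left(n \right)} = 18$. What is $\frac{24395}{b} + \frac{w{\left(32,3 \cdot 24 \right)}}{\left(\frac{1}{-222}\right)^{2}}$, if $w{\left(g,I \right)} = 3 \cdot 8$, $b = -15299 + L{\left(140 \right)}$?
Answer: $\frac{2582083843}{2183} \approx 1.1828 \cdot 10^{6}$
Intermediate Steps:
$b = -15281$ ($b = -15299 + 18 = -15281$)
$w{\left(g,I \right)} = 24$
$\frac{24395}{b} + \frac{w{\left(32,3 \cdot 24 \right)}}{\left(\frac{1}{-222}\right)^{2}} = \frac{24395}{-15281} + \frac{24}{\left(\frac{1}{-222}\right)^{2}} = 24395 \left(- \frac{1}{15281}\right) + \frac{24}{\left(- \frac{1}{222}\right)^{2}} = - \frac{3485}{2183} + 24 \frac{1}{\frac{1}{49284}} = - \frac{3485}{2183} + 24 \cdot 49284 = - \frac{3485}{2183} + 1182816 = \frac{2582083843}{2183}$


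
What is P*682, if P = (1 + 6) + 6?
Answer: 8866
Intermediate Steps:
P = 13 (P = 7 + 6 = 13)
P*682 = 13*682 = 8866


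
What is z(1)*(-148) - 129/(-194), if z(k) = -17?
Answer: 488233/194 ≈ 2516.7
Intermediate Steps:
z(1)*(-148) - 129/(-194) = -17*(-148) - 129/(-194) = 2516 - 129*(-1/194) = 2516 + 129/194 = 488233/194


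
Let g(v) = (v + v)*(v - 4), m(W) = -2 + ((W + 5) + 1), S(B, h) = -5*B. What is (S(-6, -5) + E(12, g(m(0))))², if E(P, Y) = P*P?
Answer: 30276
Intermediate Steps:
m(W) = 4 + W (m(W) = -2 + ((5 + W) + 1) = -2 + (6 + W) = 4 + W)
g(v) = 2*v*(-4 + v) (g(v) = (2*v)*(-4 + v) = 2*v*(-4 + v))
E(P, Y) = P²
(S(-6, -5) + E(12, g(m(0))))² = (-5*(-6) + 12²)² = (30 + 144)² = 174² = 30276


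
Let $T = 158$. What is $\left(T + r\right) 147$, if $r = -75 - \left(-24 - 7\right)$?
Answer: $16758$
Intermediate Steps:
$r = -44$ ($r = -75 - \left(-24 - 7\right) = -75 - -31 = -75 + 31 = -44$)
$\left(T + r\right) 147 = \left(158 - 44\right) 147 = 114 \cdot 147 = 16758$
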